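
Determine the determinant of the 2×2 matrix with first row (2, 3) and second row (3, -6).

The determinant is -21.

det = 2·(-6) − 3·3 = -12 − 9 = -21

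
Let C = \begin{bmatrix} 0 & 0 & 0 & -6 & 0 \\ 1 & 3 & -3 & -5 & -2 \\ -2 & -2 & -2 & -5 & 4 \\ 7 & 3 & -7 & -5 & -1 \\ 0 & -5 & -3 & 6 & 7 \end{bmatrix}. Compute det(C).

Expand along row 1 (it has 4 zeros):
  − (-6) · M_14   where M_14 = det([1 3 -3 -2; -2 -2 -2 4; 7 3 -7 -1; 0 -5 -3 7]) = 60
det = (-1)·(-6)·(60) = 360

det(C) = 360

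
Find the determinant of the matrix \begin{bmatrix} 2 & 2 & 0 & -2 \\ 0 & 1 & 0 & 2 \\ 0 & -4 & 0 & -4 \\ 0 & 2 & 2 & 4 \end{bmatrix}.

-16

Expand along column 1 (it has 3 zeros):
  + (2) · M_11   where M_11 = det([1 0 2; -4 0 -4; 2 2 4]) = -8
det = (+1)·(2)·(-8) = -16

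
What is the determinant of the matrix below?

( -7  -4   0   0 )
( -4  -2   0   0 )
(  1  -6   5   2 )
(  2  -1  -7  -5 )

The determinant is 22.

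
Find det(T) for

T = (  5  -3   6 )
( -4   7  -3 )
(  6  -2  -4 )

|T| = -272

Expand along column 1:
  + 5 · |7 -3; -2 -4| = 5·(-28 − 6) = -170
  − (-4) · |-3 6; -2 -4| = −(-4)·(12 − (-12)) = 96
  + 6 · |-3 6; 7 -3| = 6·(9 − 42) = -198
Sum: (-170) + (96) + (-198) = -272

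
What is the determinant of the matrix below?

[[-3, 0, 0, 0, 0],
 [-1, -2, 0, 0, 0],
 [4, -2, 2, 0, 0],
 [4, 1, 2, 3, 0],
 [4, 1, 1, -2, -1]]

-36

The matrix is lower triangular, so the determinant is the product of the diagonal entries:
det = (-3) · (-2) · (2) · (3) · (-1) = -36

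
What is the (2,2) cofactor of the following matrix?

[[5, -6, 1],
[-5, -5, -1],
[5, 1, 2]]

5

Delete row 2 and column 2; the remaining 2×2 submatrix is [5 1; 5 2].
Its determinant is 5·2 − 1·5 = 5.
The cofactor carries sign (−1)^(2+2) = +1, so C_{2,2} = +(5) = 5.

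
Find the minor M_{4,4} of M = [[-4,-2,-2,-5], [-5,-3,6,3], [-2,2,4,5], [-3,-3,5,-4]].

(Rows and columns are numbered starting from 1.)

Delete row 4 and column 4; the remaining 3×3 submatrix is [-4 -2 -2; -5 -3 6; -2 2 4].
Its determinant is 112.

112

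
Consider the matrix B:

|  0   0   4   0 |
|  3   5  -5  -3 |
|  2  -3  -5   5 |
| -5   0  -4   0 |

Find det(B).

Expand along row 1 (it has 3 zeros):
  + (4) · M_13   where M_13 = det([3 5 -3; 2 -3 5; -5 0 0]) = -80
det = (+1)·(4)·(-80) = -320

-320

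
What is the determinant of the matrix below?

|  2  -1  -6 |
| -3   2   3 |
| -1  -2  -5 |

The determinant is -38.

Expand along row 1:
  + 2 · |2 3; -2 -5| = 2·(-10 − (-6)) = -8
  − (-1) · |-3 3; -1 -5| = −(-1)·(15 − (-3)) = 18
  + (-6) · |-3 2; -1 -2| = (-6)·(6 − (-2)) = -48
Sum: (-8) + (18) + (-48) = -38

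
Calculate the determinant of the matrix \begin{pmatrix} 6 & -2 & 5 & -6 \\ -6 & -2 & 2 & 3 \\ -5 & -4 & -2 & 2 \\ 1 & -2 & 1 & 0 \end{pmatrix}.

336

Expand along row 4 (it has 1 zero):
  − (1) · M_41   where M_41 = det([-2 5 -6; -2 2 3; -4 -2 2]) = -132
  + (-2) · M_42   where M_42 = det([6 5 -6; -6 2 3; -5 -2 2]) = -87
  − (1) · M_43   where M_43 = det([6 -2 -6; -6 -2 3; -5 -4 2]) = -30
det = (-1)·(1)·(-132) + (+1)·(-2)·(-87) + (-1)·(1)·(-30) = 336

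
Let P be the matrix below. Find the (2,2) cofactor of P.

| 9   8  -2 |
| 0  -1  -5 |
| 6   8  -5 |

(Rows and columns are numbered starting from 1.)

The cofactor is -33.

Delete row 2 and column 2; the remaining 2×2 submatrix is [9 -2; 6 -5].
Its determinant is 9·(-5) − (-2)·6 = -33.
The cofactor carries sign (−1)^(2+2) = +1, so C_{2,2} = +(-33) = -33.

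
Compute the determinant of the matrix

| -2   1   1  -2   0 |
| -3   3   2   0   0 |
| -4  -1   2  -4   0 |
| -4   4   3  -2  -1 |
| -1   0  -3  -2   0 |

-60

Expand along column 5 (it has 4 zeros):
  − (-1) · M_45   where M_45 = det([-2 1 1 -2; -3 3 2 0; -4 -1 2 -4; -1 0 -3 -2]) = -60
det = (-1)·(-1)·(-60) = -60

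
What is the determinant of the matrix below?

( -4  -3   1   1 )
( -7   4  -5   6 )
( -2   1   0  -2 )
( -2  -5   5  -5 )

Expand along row 3 (it has 1 zero):
  + (-2) · M_31   where M_31 = det([-3 1 1; 4 -5 6; -5 5 -5]) = 0
  − (1) · M_32   where M_32 = det([-4 1 1; -7 -5 6; -2 5 -5]) = -72
  − (-2) · M_34   where M_34 = det([-4 -3 1; -7 4 -5; -2 -5 5]) = -72
det = (+1)·(-2)·(0) + (-1)·(1)·(-72) + (-1)·(-2)·(-72) = -72

-72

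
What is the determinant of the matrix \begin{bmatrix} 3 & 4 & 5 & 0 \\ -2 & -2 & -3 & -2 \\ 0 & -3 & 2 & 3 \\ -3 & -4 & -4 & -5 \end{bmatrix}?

-23

Expand along row 1 (it has 1 zero):
  + (3) · M_11   where M_11 = det([-2 -3 -2; -3 2 3; -4 -4 -5]) = 37
  − (4) · M_12   where M_12 = det([-2 -3 -2; 0 2 3; -3 -4 -5]) = 11
  + (5) · M_13   where M_13 = det([-2 -2 -2; 0 -3 3; -3 -4 -5]) = -18
det = (+1)·(3)·(37) + (-1)·(4)·(11) + (+1)·(5)·(-18) = -23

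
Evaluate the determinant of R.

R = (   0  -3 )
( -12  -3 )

-36

det(R) = 0·(-3) − (-3)·(-12) = 0 − 36 = -36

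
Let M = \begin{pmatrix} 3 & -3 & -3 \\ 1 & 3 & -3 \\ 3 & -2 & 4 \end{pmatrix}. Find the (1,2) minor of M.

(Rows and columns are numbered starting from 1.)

Delete row 1 and column 2; the remaining 2×2 submatrix is [1 -3; 3 4].
Its determinant is 1·4 − (-3)·3 = 13.

13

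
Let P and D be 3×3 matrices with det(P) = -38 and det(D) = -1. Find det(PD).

det(PD) = det(P)·det(D) = (-38)·(-1) = 38

38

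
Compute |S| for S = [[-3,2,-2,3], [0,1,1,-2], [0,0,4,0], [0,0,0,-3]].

36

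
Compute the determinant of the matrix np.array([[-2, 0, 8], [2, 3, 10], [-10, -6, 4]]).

The determinant is 0.

Expand along column 2:
  + 3 · |-2 8; -10 4| = 3·(-8 − (-80)) = 216
  − (-6) · |-2 8; 2 10| = −(-6)·(-20 − 16) = -216
Sum: (216) + (-216) = 0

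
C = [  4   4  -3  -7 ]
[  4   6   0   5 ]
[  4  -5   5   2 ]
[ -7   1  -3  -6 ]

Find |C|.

Expand along row 2 (it has 1 zero):
  − (4) · M_21   where M_21 = det([4 -3 -7; -5 5 2; 1 -3 -6]) = -82
  + (6) · M_22   where M_22 = det([4 -3 -7; 4 5 2; -7 -3 -6]) = -287
  + (5) · M_24   where M_24 = det([4 4 -3; 4 -5 5; -7 1 -3]) = 41
det = (-1)·(4)·(-82) + (+1)·(6)·(-287) + (+1)·(5)·(41) = -1189

-1189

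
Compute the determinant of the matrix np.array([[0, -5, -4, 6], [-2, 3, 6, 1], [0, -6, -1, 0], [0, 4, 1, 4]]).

Expand along column 1 (it has 3 zeros):
  − (-2) · M_21   where M_21 = det([-5 -4 6; -6 -1 0; 4 1 4]) = -88
det = (-1)·(-2)·(-88) = -176

The determinant is -176.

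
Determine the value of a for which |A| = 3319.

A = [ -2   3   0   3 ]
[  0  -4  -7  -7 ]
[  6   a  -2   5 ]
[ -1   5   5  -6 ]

Expanding along the row containing a, det(A) is linear in a: det(A) = (175)·a + (1919).
Set (175)·a + (1919) = 3319  ⇒  (175)·a = 1400  ⇒  a = 8.

8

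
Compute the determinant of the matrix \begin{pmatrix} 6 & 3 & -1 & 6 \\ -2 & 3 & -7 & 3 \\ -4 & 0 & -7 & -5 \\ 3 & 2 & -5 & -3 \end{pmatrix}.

335

Expand along row 3 (it has 1 zero):
  + (-4) · M_31   where M_31 = det([3 -1 6; 3 -7 3; 2 -5 -3]) = 87
  + (-7) · M_33   where M_33 = det([6 3 6; -2 3 3; 3 2 -3]) = -159
  − (-5) · M_34   where M_34 = det([6 3 -1; -2 3 -7; 3 2 -5]) = -86
det = (+1)·(-4)·(87) + (+1)·(-7)·(-159) + (-1)·(-5)·(-86) = 335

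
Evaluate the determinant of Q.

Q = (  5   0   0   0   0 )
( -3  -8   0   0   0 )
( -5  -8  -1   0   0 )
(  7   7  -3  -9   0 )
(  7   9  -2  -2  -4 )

1440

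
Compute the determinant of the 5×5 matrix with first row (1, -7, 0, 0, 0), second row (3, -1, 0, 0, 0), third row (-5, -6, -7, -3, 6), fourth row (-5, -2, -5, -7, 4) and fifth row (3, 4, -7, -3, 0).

The determinant is -4080.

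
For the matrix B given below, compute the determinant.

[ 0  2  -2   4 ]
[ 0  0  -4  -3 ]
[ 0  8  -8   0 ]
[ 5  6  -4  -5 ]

-640

Expand along column 1 (it has 3 zeros):
  − (5) · M_41   where M_41 = det([2 -2 4; 0 -4 -3; 8 -8 0]) = 128
det = (-1)·(5)·(128) = -640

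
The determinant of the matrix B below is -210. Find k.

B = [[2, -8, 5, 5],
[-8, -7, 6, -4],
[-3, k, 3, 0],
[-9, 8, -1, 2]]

Expanding along the row containing k, det(B) is linear in k: det(B) = (-586)·k + (-1968).
Set (-586)·k + (-1968) = -210  ⇒  (-586)·k = 1758  ⇒  k = -3.

k = -3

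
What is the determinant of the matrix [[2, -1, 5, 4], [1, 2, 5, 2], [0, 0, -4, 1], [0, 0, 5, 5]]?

-125

The matrix is block upper-triangular with a 2×2 block and a 2×2 block on the diagonal, so its determinant equals the product of the determinants of the diagonal blocks.
det of the 2×2 block = 5
det of the 2×2 block = -25
det = (5)·(-25) = -125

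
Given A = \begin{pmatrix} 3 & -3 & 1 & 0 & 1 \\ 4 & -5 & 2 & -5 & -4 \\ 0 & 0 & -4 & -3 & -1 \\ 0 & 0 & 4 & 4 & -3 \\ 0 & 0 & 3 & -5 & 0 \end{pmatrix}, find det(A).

The determinant is -357.

A is block upper-triangular with a 2×2 block and a 3×3 block on the diagonal, so its determinant equals the product of the determinants of the diagonal blocks.
det of the 2×2 block = -3
det of the 3×3 block = 119
det = (-3)·(119) = -357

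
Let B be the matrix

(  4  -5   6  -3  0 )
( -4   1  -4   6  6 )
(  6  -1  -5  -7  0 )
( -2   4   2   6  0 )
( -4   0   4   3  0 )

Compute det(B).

|B| = 1860

Expand along column 5 (it has 4 zeros):
  − (6) · M_25   where M_25 = det([4 -5 6 -3; 6 -1 -5 -7; -2 4 2 6; -4 0 4 3]) = -310
det = (-1)·(6)·(-310) = 1860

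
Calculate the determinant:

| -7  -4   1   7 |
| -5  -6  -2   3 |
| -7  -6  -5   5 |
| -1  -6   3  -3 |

172

Expand along row 1:
  + (-7) · M_11   where M_11 = det([-6 -2 3; -6 -5 5; -6 3 -3]) = -48
  − (-4) · M_12   where M_12 = det([-5 -2 3; -7 -5 5; -1 3 -3]) = -26
  + (1) · M_13   where M_13 = det([-5 -6 3; -7 -6 5; -1 -6 -3]) = 24
  − (7) · M_14   where M_14 = det([-5 -6 -2; -7 -6 -5; -1 -6 3]) = 12
det = (+1)·(-7)·(-48) + (-1)·(-4)·(-26) + (+1)·(1)·(24) + (-1)·(7)·(12) = 172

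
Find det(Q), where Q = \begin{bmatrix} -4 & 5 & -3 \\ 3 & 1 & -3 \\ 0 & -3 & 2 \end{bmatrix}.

Expand along column 1:
  + (-4) · |1 -3; -3 2| = (-4)·(2 − 9) = 28
  − 3 · |5 -3; -3 2| = −3·(10 − 9) = -3
Sum: (28) + (-3) = 25

|Q| = 25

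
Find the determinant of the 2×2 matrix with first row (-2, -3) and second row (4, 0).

The determinant is 12.

det = (-2)·0 − (-3)·4 = 0 − (-12) = 12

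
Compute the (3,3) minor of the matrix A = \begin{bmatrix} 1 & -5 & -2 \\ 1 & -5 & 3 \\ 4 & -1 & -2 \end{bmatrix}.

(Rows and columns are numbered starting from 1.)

0

Delete row 3 and column 3; the remaining 2×2 submatrix is [1 -5; 1 -5].
Its determinant is 1·(-5) − (-5)·1 = 0.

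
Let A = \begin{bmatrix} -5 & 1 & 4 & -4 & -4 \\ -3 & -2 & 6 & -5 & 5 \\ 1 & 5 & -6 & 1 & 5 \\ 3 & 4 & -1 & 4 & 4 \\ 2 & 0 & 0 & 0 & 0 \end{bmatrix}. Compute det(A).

Expand along row 5 (it has 4 zeros):
  + (2) · M_51   where M_51 = det([1 4 -4 -4; -2 6 -5 5; 5 -6 1 5; 4 -1 4 4]) = -1866
det = (+1)·(2)·(-1866) = -3732

det(A) = -3732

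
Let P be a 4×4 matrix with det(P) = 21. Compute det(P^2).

det(P^2) = (det P)^2 = (21)^2 = 441

441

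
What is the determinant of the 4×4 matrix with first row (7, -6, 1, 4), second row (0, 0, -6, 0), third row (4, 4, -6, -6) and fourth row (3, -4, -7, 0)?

-1032

Expand along row 2 (it has 3 zeros):
  − (-6) · M_23   where M_23 = det([7 -6 4; 4 4 -6; 3 -4 0]) = -172
det = (-1)·(-6)·(-172) = -1032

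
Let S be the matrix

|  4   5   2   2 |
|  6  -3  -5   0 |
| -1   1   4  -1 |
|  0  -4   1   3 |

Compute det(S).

|S| = -679

Expand along row 2 (it has 1 zero):
  − (6) · M_21   where M_21 = det([5 2 2; 1 4 -1; -4 1 3]) = 101
  + (-3) · M_22   where M_22 = det([4 2 2; -1 4 -1; 0 1 3]) = 56
  − (-5) · M_23   where M_23 = det([4 5 2; -1 1 -1; 0 -4 3]) = 19
det = (-1)·(6)·(101) + (+1)·(-3)·(56) + (-1)·(-5)·(19) = -679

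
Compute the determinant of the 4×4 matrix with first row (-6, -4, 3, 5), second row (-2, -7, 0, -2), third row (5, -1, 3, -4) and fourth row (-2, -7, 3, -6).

-1155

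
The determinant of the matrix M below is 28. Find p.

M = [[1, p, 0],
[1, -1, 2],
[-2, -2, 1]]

p = -5

Expanding along the column containing p, det(M) is linear in p: det(M) = (-5)·p + (3).
Set (-5)·p + (3) = 28  ⇒  (-5)·p = 25  ⇒  p = -5.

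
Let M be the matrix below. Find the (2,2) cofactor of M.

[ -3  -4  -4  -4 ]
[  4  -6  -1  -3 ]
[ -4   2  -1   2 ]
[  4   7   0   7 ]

Delete row 2 and column 2; the remaining 3×3 submatrix is [-3 -4 -4; -4 -1 2; 4 0 7].
Its determinant is -139.
The cofactor carries sign (−1)^(2+2) = +1, so C_{2,2} = +(-139) = -139.

-139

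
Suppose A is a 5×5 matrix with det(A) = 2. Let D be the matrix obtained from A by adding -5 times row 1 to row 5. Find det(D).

2

Adding a multiple of one row to another leaves the determinant unchanged.
det(D) = (1)·(2) = 2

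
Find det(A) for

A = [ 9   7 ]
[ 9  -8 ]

det(A) = 9·(-8) − 7·9 = -72 − 63 = -135

The determinant is -135.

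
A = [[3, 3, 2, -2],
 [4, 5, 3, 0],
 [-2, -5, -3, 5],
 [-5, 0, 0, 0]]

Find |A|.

det(A) = -25

Expand along row 4 (it has 3 zeros):
  − (-5) · M_41   where M_41 = det([3 2 -2; 5 3 0; -5 -3 5]) = -5
det = (-1)·(-5)·(-5) = -25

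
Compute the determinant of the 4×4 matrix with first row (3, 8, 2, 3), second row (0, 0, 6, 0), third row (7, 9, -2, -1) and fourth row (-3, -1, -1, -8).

-1878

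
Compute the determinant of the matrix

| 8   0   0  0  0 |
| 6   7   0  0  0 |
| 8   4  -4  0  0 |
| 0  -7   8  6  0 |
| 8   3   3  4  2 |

The determinant is -2688.

The matrix is lower triangular, so the determinant is the product of the diagonal entries:
det = (8) · (7) · (-4) · (6) · (2) = -2688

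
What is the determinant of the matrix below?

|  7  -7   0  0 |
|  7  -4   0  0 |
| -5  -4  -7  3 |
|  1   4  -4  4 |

-336

The matrix is block lower-triangular with a 2×2 block and a 2×2 block on the diagonal, so its determinant equals the product of the determinants of the diagonal blocks.
det of the 2×2 block = 21
det of the 2×2 block = -16
det = (21)·(-16) = -336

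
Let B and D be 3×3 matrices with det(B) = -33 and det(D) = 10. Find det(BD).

-330

det(BD) = det(B)·det(D) = (-33)·(10) = -330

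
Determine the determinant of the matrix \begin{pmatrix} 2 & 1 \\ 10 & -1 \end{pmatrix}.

-12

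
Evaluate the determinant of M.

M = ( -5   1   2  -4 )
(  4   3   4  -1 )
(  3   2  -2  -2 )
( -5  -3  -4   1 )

Expand along row 1:
  + (-5) · M_11   where M_11 = det([3 4 -1; 2 -2 -2; -3 -4 1]) = 0
  − (1) · M_12   where M_12 = det([4 4 -1; 3 -2 -2; -5 -4 1]) = 10
  + (2) · M_13   where M_13 = det([4 3 -1; 3 2 -2; -5 -3 1]) = 4
  − (-4) · M_14   where M_14 = det([4 3 4; 3 2 -2; -5 -3 -4]) = 14
det = (+1)·(-5)·(0) + (-1)·(1)·(10) + (+1)·(2)·(4) + (-1)·(-4)·(14) = 54

det(M) = 54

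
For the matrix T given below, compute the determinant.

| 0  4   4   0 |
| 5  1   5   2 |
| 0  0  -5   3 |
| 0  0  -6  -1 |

T is block upper-triangular with a 2×2 block and a 2×2 block on the diagonal, so its determinant equals the product of the determinants of the diagonal blocks.
det of the 2×2 block = -20
det of the 2×2 block = 23
det = (-20)·(23) = -460

The determinant is -460.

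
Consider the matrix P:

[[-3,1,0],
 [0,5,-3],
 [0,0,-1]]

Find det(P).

P is upper triangular, so det(P) is the product of the diagonal entries:
det = (-3) · (5) · (-1) = 15

15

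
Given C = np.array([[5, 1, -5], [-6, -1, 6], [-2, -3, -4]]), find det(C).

Expand along row 1:
  + 5 · |-1 6; -3 -4| = 5·(4 − (-18)) = 110
  − 1 · |-6 6; -2 -4| = −1·(24 − (-12)) = -36
  + (-5) · |-6 -1; -2 -3| = (-5)·(18 − 2) = -80
Sum: (110) + (-36) + (-80) = -6

det(C) = -6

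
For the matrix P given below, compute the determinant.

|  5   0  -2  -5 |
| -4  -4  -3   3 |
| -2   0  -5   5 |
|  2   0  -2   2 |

Expand along column 2 (it has 3 zeros):
  + (-4) · M_22   where M_22 = det([5 -2 -5; -2 -5 5; 2 -2 2]) = -98
det = (+1)·(-4)·(-98) = 392

det(P) = 392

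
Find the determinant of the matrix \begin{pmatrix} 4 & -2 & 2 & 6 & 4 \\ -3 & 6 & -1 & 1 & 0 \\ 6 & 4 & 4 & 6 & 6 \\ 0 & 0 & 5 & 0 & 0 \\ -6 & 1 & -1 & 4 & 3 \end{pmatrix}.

4260

Expand along row 4 (it has 4 zeros):
  − (5) · M_43   where M_43 = det([4 -2 6 4; -3 6 1 0; 6 4 6 6; -6 1 4 3]) = -852
det = (-1)·(5)·(-852) = 4260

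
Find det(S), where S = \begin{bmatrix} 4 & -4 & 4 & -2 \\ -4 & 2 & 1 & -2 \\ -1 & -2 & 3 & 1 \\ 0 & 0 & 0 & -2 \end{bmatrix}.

Expand along row 4 (it has 3 zeros):
  + (-2) · M_44   where M_44 = det([4 -4 4; -4 2 1; -1 -2 3]) = 28
det = (+1)·(-2)·(28) = -56

|S| = -56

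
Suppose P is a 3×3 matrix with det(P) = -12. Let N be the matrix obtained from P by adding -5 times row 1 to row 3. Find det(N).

-12

Adding a multiple of one row to another leaves the determinant unchanged.
det(N) = (1)·(-12) = -12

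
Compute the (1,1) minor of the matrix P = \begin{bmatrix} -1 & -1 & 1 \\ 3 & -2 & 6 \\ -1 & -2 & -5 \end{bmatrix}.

Delete row 1 and column 1; the remaining 2×2 submatrix is [-2 6; -2 -5].
Its determinant is (-2)·(-5) − 6·(-2) = 22.

22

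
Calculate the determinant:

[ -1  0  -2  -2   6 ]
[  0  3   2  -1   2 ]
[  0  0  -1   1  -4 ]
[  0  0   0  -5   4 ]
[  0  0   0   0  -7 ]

The matrix is upper triangular, so the determinant is the product of the diagonal entries:
det = (-1) · (3) · (-1) · (-5) · (-7) = 105

105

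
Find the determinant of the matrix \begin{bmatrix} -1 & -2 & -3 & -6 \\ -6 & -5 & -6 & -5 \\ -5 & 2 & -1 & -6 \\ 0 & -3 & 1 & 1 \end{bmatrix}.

-596

Expand along row 4 (it has 1 zero):
  + (-3) · M_42   where M_42 = det([-1 -3 -6; -6 -6 -5; -5 -1 -6]) = 146
  − (1) · M_43   where M_43 = det([-1 -2 -6; -6 -5 -5; -5 2 -6]) = 204
  + (1) · M_44   where M_44 = det([-1 -2 -3; -6 -5 -6; -5 2 -1]) = 46
det = (+1)·(-3)·(146) + (-1)·(1)·(204) + (+1)·(1)·(46) = -596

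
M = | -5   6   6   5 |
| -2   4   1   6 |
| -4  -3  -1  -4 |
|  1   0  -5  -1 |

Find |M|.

Expand along row 4 (it has 1 zero):
  − (1) · M_41   where M_41 = det([6 6 5; 4 1 6; -3 -1 -4]) = -5
  − (-5) · M_43   where M_43 = det([-5 6 5; -2 4 6; -4 -3 -4]) = -92
  + (-1) · M_44   where M_44 = det([-5 6 6; -2 4 1; -4 -3 -1]) = 101
det = (-1)·(1)·(-5) + (-1)·(-5)·(-92) + (+1)·(-1)·(101) = -556

-556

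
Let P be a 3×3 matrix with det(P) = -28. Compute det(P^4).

det(P^4) = (det P)^4 = (-28)^4 = 614656

614656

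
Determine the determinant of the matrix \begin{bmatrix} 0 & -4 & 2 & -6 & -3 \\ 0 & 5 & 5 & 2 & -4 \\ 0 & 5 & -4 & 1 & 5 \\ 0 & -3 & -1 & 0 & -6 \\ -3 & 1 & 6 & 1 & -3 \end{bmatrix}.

4404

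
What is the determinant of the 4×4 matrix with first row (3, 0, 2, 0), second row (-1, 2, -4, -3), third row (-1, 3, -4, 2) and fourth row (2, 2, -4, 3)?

The determinant is 138.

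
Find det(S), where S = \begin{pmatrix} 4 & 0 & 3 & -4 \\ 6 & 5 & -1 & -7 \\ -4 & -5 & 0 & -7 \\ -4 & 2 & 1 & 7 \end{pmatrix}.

1318

Expand along row 1 (it has 1 zero):
  + (4) · M_11   where M_11 = det([5 -1 -7; -5 0 -7; 2 1 7]) = 49
  + (3) · M_13   where M_13 = det([6 5 -7; -4 -5 -7; -4 2 7]) = 350
  − (-4) · M_14   where M_14 = det([6 5 -1; -4 -5 0; -4 2 1]) = 18
det = (+1)·(4)·(49) + (+1)·(3)·(350) + (-1)·(-4)·(18) = 1318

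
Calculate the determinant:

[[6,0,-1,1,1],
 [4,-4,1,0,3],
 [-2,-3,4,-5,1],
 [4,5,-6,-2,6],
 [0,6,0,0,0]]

The determinant is 3552.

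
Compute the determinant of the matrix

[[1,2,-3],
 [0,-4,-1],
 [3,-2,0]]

-44

Expand along row 2:
  + (-4) · |1 -3; 3 0| = (-4)·(0 − (-9)) = -36
  − (-1) · |1 2; 3 -2| = −(-1)·(-2 − 6) = -8
Sum: (-36) + (-8) = -44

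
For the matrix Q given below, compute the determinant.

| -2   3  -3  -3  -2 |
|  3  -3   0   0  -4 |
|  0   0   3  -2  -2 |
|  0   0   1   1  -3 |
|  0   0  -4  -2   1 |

det(Q) = 123

Q is block upper-triangular with a 2×2 block and a 3×3 block on the diagonal, so its determinant equals the product of the determinants of the diagonal blocks.
det of the 2×2 block = -3
det of the 3×3 block = -41
det = (-3)·(-41) = 123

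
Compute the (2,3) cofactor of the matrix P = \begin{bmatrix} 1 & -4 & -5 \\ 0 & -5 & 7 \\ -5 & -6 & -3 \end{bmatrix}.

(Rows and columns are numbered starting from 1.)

The cofactor is 26.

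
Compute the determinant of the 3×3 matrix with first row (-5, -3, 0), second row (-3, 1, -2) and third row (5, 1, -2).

48

Expand along row 1:
  + (-5) · |1 -2; 1 -2| = (-5)·(-2 − (-2)) = 0
  − (-3) · |-3 -2; 5 -2| = −(-3)·(6 − (-10)) = 48
Sum: (0) + (48) = 48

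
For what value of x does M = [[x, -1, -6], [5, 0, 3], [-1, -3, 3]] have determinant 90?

x = -2

Expanding along the column containing x, det(M) is linear in x: det(M) = (9)·x + (108).
Set (9)·x + (108) = 90  ⇒  (9)·x = -18  ⇒  x = -2.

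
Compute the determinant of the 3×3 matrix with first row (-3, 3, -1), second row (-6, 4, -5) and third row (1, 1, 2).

-8

Expand along row 1:
  + (-3) · |4 -5; 1 2| = (-3)·(8 − (-5)) = -39
  − 3 · |-6 -5; 1 2| = −3·(-12 − (-5)) = 21
  + (-1) · |-6 4; 1 1| = (-1)·(-6 − 4) = 10
Sum: (-39) + (21) + (10) = -8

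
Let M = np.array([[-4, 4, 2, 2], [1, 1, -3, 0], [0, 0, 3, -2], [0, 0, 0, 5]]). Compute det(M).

M is block upper-triangular with a 2×2 block and a 2×2 block on the diagonal, so its determinant equals the product of the determinants of the diagonal blocks.
det of the 2×2 block = -8
det of the 2×2 block = 15
det = (-8)·(15) = -120

det(M) = -120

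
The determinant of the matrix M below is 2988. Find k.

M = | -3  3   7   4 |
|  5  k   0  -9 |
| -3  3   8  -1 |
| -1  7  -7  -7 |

7

Expanding along the row containing k, det(M) is linear in k: det(M) = (165)·k + (1833).
Set (165)·k + (1833) = 2988  ⇒  (165)·k = 1155  ⇒  k = 7.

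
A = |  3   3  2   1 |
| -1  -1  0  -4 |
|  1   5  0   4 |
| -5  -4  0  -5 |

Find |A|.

-120

Expand along column 3 (it has 3 zeros):
  + (2) · M_13   where M_13 = det([-1 -1 -4; 1 5 4; -5 -4 -5]) = -60
det = (+1)·(2)·(-60) = -120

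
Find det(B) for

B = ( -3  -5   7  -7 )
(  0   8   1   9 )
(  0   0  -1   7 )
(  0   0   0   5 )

The determinant is 120.

B is upper triangular, so det(B) is the product of the diagonal entries:
det = (-3) · (8) · (-1) · (5) = 120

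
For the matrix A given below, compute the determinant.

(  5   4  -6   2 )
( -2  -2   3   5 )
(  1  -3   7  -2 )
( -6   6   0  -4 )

Expand along row 4 (it has 1 zero):
  − (-6) · M_41   where M_41 = det([4 -6 2; -2 3 5; -3 7 -2]) = -60
  + (6) · M_42   where M_42 = det([5 -6 2; -2 3 5; 1 7 -2]) = -245
  + (-4) · M_44   where M_44 = det([5 4 -6; -2 -2 3; 1 -3 7]) = -5
det = (-1)·(-6)·(-60) + (+1)·(6)·(-245) + (+1)·(-4)·(-5) = -1810

-1810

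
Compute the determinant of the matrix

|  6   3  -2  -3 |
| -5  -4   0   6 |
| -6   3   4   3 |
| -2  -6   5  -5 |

504

Expand along row 2 (it has 1 zero):
  − (-5) · M_21   where M_21 = det([3 -2 -3; 3 4 3; -6 5 -5]) = -216
  + (-4) · M_22   where M_22 = det([6 -2 -3; -6 4 3; -2 5 -5]) = -72
  + (6) · M_24   where M_24 = det([6 3 -2; -6 3 4; -2 -6 5]) = 216
det = (-1)·(-5)·(-216) + (+1)·(-4)·(-72) + (+1)·(6)·(216) = 504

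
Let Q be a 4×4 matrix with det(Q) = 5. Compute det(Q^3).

The determinant is 125.

det(Q^3) = (det Q)^3 = (5)^3 = 125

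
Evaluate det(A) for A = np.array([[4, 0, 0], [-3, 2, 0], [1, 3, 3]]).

The determinant is 24.

A is lower triangular, so det(A) is the product of the diagonal entries:
det = (4) · (2) · (3) = 24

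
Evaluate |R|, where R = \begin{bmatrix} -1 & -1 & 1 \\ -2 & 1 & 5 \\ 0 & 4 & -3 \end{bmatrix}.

Expand along row 3:
  − 4 · |-1 1; -2 5| = −4·(-5 − (-2)) = 12
  + (-3) · |-1 -1; -2 1| = (-3)·(-1 − 2) = 9
Sum: (12) + (9) = 21

21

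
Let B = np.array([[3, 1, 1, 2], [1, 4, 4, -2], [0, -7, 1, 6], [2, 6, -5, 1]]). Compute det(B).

Expand along row 3 (it has 1 zero):
  − (-7) · M_32   where M_32 = det([3 1 2; 1 4 -2; 2 -5 1]) = -49
  + (1) · M_33   where M_33 = det([3 1 2; 1 4 -2; 2 6 1]) = 39
  − (6) · M_34   where M_34 = det([3 1 1; 1 4 4; 2 6 -5]) = -121
det = (-1)·(-7)·(-49) + (+1)·(1)·(39) + (-1)·(6)·(-121) = 422

det(B) = 422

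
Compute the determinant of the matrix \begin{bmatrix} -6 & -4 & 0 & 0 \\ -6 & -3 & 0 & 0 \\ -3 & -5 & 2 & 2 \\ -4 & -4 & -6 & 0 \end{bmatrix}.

The matrix is block lower-triangular with a 2×2 block and a 2×2 block on the diagonal, so its determinant equals the product of the determinants of the diagonal blocks.
det of the 2×2 block = -6
det of the 2×2 block = 12
det = (-6)·(12) = -72

-72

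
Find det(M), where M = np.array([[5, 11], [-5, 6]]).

det(M) = 5·6 − 11·(-5) = 30 − (-55) = 85

det(M) = 85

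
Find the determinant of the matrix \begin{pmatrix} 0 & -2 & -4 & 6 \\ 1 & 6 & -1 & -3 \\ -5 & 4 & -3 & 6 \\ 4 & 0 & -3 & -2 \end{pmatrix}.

Expand along row 1 (it has 1 zero):
  − (-2) · M_12   where M_12 = det([1 -1 -3; -5 -3 6; 4 -3 -2]) = -71
  + (-4) · M_13   where M_13 = det([1 6 -3; -5 4 6; 4 0 -2]) = 124
  − (6) · M_14   where M_14 = det([1 6 -1; -5 4 -3; 4 0 -3]) = -158
det = (-1)·(-2)·(-71) + (+1)·(-4)·(124) + (-1)·(6)·(-158) = 310

310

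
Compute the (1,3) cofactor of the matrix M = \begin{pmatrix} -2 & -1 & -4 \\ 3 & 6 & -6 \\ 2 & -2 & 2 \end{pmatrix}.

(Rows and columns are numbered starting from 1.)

Delete row 1 and column 3; the remaining 2×2 submatrix is [3 6; 2 -2].
Its determinant is 3·(-2) − 6·2 = -18.
The cofactor carries sign (−1)^(1+3) = +1, so C_{1,3} = +(-18) = -18.

-18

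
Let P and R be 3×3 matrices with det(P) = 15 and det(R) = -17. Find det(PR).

-255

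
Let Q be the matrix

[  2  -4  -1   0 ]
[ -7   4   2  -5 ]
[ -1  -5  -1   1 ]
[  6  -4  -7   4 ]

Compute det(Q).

The determinant is -468.

Expand along row 1 (it has 1 zero):
  + (2) · M_11   where M_11 = det([4 2 -5; -5 -1 1; -4 -7 4]) = -111
  − (-4) · M_12   where M_12 = det([-7 2 -5; -1 -1 1; 6 -7 4]) = -66
  + (-1) · M_13   where M_13 = det([-7 4 -5; -1 -5 1; 6 -4 4]) = -18
det = (+1)·(2)·(-111) + (-1)·(-4)·(-66) + (+1)·(-1)·(-18) = -468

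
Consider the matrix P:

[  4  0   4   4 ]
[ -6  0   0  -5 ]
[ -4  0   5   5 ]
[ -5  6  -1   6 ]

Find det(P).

Expand along column 2 (it has 3 zeros):
  + (6) · M_42   where M_42 = det([4 4 4; -6 0 -5; -4 5 5]) = 180
det = (+1)·(6)·(180) = 1080

1080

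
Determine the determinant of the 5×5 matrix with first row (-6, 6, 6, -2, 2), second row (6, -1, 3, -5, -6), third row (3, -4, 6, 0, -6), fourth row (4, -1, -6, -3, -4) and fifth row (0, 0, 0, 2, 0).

Expand along row 5 (it has 4 zeros):
  − (2) · M_54   where M_54 = det([-6 6 6 2; 6 -1 3 -6; 3 -4 6 -6; 4 -1 -6 -4]) = 1374
det = (-1)·(2)·(1374) = -2748

The determinant is -2748.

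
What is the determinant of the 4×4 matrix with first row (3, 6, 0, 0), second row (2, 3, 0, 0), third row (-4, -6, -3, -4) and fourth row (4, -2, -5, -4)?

The matrix is block lower-triangular with a 2×2 block and a 2×2 block on the diagonal, so its determinant equals the product of the determinants of the diagonal blocks.
det of the 2×2 block = -3
det of the 2×2 block = -8
det = (-3)·(-8) = 24

24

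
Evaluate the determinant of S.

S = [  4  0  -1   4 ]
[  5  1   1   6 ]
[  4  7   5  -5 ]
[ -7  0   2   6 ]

Expand along column 2 (it has 2 zeros):
  + (1) · M_22   where M_22 = det([4 -1 4; 4 5 -5; -7 2 6]) = 321
  − (7) · M_32   where M_32 = det([4 -1 4; 5 1 6; -7 2 6]) = 116
det = (+1)·(1)·(321) + (-1)·(7)·(116) = -491

det(S) = -491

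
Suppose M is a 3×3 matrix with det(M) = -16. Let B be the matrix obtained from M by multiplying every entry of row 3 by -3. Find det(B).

Scaling one row by -3 multiplies the determinant by -3.
det(B) = (-3)·(-16) = 48

The determinant is 48.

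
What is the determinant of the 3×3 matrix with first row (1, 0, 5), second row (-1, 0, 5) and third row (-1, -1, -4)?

10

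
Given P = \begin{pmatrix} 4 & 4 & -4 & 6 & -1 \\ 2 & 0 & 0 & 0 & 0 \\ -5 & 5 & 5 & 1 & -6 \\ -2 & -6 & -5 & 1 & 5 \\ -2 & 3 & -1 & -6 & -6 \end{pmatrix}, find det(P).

Expand along row 2 (it has 4 zeros):
  − (2) · M_21   where M_21 = det([4 -4 6 -1; 5 5 1 -6; -6 -5 1 5; 3 -1 -6 -6]) = -1125
det = (-1)·(2)·(-1125) = 2250

2250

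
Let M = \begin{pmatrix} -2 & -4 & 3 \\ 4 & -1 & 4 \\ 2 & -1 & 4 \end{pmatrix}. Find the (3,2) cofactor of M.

Delete row 3 and column 2; the remaining 2×2 submatrix is [-2 3; 4 4].
Its determinant is (-2)·4 − 3·4 = -20.
The cofactor carries sign (−1)^(3+2) = −1, so C_{3,2} = −(-20) = 20.

20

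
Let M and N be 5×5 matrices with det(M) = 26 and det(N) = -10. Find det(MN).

det(MN) = det(M)·det(N) = (26)·(-10) = -260

det(MN) = -260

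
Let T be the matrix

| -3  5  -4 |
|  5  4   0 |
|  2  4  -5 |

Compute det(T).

Expand along column 3:
  + (-4) · |5 4; 2 4| = (-4)·(20 − 8) = -48
  + (-5) · |-3 5; 5 4| = (-5)·(-12 − 25) = 185
Sum: (-48) + (185) = 137

|T| = 137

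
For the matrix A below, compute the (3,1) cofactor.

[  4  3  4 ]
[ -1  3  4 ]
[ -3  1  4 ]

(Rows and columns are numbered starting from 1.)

0

Delete row 3 and column 1; the remaining 2×2 submatrix is [3 4; 3 4].
Its determinant is 3·4 − 4·3 = 0.
The cofactor carries sign (−1)^(3+1) = +1, so C_{3,1} = +(0) = 0.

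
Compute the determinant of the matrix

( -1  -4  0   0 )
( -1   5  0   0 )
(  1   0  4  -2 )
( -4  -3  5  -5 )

The matrix is block lower-triangular with a 2×2 block and a 2×2 block on the diagonal, so its determinant equals the product of the determinants of the diagonal blocks.
det of the 2×2 block = -9
det of the 2×2 block = -10
det = (-9)·(-10) = 90

90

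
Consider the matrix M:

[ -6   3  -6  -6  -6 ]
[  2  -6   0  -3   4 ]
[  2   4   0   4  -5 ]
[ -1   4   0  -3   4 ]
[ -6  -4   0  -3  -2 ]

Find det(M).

The determinant is -3300.

Expand along column 3 (it has 4 zeros):
  + (-6) · M_13   where M_13 = det([2 -6 -3 4; 2 4 4 -5; -1 4 -3 4; -6 -4 -3 -2]) = 550
det = (+1)·(-6)·(550) = -3300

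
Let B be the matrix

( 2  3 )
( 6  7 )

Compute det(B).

det(B) = -4

det(B) = 2·7 − 3·6 = 14 − 18 = -4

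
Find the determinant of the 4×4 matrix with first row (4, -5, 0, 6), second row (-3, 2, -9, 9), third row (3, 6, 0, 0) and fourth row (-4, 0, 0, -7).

The determinant is -1161.

Expand along column 3 (it has 3 zeros):
  − (-9) · M_23   where M_23 = det([4 -5 6; 3 6 0; -4 0 -7]) = -129
det = (-1)·(-9)·(-129) = -1161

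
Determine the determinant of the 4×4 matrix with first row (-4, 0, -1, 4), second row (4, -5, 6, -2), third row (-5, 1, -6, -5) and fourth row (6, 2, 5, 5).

Expand along row 1 (it has 1 zero):
  + (-4) · M_11   where M_11 = det([-5 6 -2; 1 -6 -5; 2 5 5]) = -99
  + (-1) · M_13   where M_13 = det([4 -5 -2; -5 1 -5; 6 2 5]) = 117
  − (4) · M_14   where M_14 = det([4 -5 6; -5 1 -6; 6 2 5]) = 27
det = (+1)·(-4)·(-99) + (+1)·(-1)·(117) + (-1)·(4)·(27) = 171

171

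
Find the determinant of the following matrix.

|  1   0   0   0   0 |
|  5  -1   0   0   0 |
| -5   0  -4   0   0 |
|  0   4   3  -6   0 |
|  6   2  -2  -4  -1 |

The matrix is lower triangular, so the determinant is the product of the diagonal entries:
det = (1) · (-1) · (-4) · (-6) · (-1) = 24

24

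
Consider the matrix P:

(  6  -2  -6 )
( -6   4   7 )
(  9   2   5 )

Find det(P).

138

Expand along column 1:
  + 6 · |4 7; 2 5| = 6·(20 − 14) = 36
  − (-6) · |-2 -6; 2 5| = −(-6)·(-10 − (-12)) = 12
  + 9 · |-2 -6; 4 7| = 9·(-14 − (-24)) = 90
Sum: (36) + (12) + (90) = 138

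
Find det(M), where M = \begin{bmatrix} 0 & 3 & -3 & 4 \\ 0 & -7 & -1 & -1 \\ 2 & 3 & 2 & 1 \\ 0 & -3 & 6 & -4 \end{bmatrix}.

|M| = -150

Expand along column 1 (it has 3 zeros):
  + (2) · M_31   where M_31 = det([3 -3 4; -7 -1 -1; -3 6 -4]) = -75
det = (+1)·(2)·(-75) = -150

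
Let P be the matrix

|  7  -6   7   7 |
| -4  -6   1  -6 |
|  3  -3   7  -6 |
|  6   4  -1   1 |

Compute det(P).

det(P) = 2993

Expand along row 1:
  + (7) · M_11   where M_11 = det([-6 1 -6; -3 7 -6; 4 -1 1]) = 123
  − (-6) · M_12   where M_12 = det([-4 1 -6; 3 7 -6; 6 -1 1]) = 227
  + (7) · M_13   where M_13 = det([-4 -6 -6; 3 -3 -6; 6 4 1]) = -30
  − (7) · M_14   where M_14 = det([-4 -6 1; 3 -3 7; 6 4 -1]) = -140
det = (+1)·(7)·(123) + (-1)·(-6)·(227) + (+1)·(7)·(-30) + (-1)·(7)·(-140) = 2993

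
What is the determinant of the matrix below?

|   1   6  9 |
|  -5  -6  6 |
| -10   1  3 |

Expand along row 1:
  + 1 · |-6 6; 1 3| = 1·(-18 − 6) = -24
  − 6 · |-5 6; -10 3| = −6·(-15 − (-60)) = -270
  + 9 · |-5 -6; -10 1| = 9·(-5 − 60) = -585
Sum: (-24) + (-270) + (-585) = -879

-879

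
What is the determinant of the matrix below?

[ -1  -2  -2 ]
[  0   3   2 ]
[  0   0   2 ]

The matrix is upper triangular, so the determinant is the product of the diagonal entries:
det = (-1) · (3) · (2) = -6

-6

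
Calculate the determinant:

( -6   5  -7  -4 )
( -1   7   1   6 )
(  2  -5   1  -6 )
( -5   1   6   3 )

-1728

Expand along row 1:
  + (-6) · M_11   where M_11 = det([7 1 6; -5 1 -6; 1 6 3]) = 96
  − (5) · M_12   where M_12 = det([-1 1 6; 2 1 -6; -5 6 3]) = 87
  + (-7) · M_13   where M_13 = det([-1 7 6; 2 -5 -6; -5 1 3]) = 39
  − (-4) · M_14   where M_14 = det([-1 7 1; 2 -5 1; -5 1 6]) = -111
det = (+1)·(-6)·(96) + (-1)·(5)·(87) + (+1)·(-7)·(39) + (-1)·(-4)·(-111) = -1728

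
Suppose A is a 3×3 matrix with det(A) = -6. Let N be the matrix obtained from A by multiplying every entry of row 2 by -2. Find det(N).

Scaling one row by -2 multiplies the determinant by -2.
det(N) = (-2)·(-6) = 12

The determinant is 12.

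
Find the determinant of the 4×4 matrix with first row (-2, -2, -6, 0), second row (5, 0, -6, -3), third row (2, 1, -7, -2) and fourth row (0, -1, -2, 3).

Expand along row 1 (it has 1 zero):
  + (-2) · M_11   where M_11 = det([0 -6 -3; 1 -7 -2; -1 -2 3]) = 33
  − (-2) · M_12   where M_12 = det([5 -6 -3; 2 -7 -2; 0 -2 3]) = -77
  + (-6) · M_13   where M_13 = det([5 0 -3; 2 1 -2; 0 -1 3]) = 11
det = (+1)·(-2)·(33) + (-1)·(-2)·(-77) + (+1)·(-6)·(11) = -286

-286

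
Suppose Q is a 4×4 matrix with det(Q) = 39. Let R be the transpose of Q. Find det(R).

det(Qᵀ) = det(Q).
det(R) = (1)·(39) = 39

det(R) = 39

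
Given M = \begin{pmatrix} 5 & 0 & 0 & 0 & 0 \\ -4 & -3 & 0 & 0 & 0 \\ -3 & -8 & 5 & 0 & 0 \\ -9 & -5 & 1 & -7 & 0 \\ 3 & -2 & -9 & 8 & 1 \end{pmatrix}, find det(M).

M is lower triangular, so det(M) is the product of the diagonal entries:
det = (5) · (-3) · (5) · (-7) · (1) = 525

525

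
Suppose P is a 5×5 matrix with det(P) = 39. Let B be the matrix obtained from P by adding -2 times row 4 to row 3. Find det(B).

Adding a multiple of one row to another leaves the determinant unchanged.
det(B) = (1)·(39) = 39

The determinant is 39.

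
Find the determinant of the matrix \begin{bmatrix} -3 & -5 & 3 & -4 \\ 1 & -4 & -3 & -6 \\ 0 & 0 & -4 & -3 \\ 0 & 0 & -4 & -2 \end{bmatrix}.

The matrix is block upper-triangular with a 2×2 block and a 2×2 block on the diagonal, so its determinant equals the product of the determinants of the diagonal blocks.
det of the 2×2 block = 17
det of the 2×2 block = -4
det = (17)·(-4) = -68

-68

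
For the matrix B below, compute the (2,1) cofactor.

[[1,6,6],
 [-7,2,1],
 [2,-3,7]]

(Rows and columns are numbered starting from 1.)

-60

Delete row 2 and column 1; the remaining 2×2 submatrix is [6 6; -3 7].
Its determinant is 6·7 − 6·(-3) = 60.
The cofactor carries sign (−1)^(2+1) = −1, so C_{2,1} = −(60) = -60.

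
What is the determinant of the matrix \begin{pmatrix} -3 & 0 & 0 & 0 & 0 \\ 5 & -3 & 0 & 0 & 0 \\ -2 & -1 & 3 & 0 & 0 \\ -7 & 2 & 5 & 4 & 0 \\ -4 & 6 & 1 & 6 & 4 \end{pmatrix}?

432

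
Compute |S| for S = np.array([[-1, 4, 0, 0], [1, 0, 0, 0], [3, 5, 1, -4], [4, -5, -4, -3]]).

|S| = 76

S is block lower-triangular with a 2×2 block and a 2×2 block on the diagonal, so its determinant equals the product of the determinants of the diagonal blocks.
det of the 2×2 block = -4
det of the 2×2 block = -19
det = (-4)·(-19) = 76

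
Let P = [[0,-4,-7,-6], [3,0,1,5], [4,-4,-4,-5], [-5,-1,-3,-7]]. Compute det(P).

85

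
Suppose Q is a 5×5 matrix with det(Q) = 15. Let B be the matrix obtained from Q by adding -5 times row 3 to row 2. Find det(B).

Adding a multiple of one row to another leaves the determinant unchanged.
det(B) = (1)·(15) = 15

det(B) = 15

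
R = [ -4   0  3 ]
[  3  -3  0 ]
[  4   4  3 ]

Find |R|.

The determinant is 108.

Expand along column 2:
  + (-3) · |-4 3; 4 3| = (-3)·(-12 − 12) = 72
  − 4 · |-4 3; 3 0| = −4·(0 − 9) = 36
Sum: (72) + (36) = 108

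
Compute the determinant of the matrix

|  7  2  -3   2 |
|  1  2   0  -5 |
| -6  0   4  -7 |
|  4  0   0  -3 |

-92

Expand along row 4 (it has 2 zeros):
  − (4) · M_41   where M_41 = det([2 -3 2; 2 0 -5; 0 4 -7]) = 14
  + (-3) · M_44   where M_44 = det([7 2 -3; 1 2 0; -6 0 4]) = 12
det = (-1)·(4)·(14) + (+1)·(-3)·(12) = -92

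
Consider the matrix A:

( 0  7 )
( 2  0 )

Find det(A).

det(A) = 0·0 − 7·2 = 0 − 14 = -14

det(A) = -14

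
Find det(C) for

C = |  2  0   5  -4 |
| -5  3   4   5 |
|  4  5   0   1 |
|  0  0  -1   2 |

The determinant is -346.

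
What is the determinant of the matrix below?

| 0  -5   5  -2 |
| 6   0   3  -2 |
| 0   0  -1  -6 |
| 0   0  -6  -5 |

-930

The matrix is block upper-triangular with a 2×2 block and a 2×2 block on the diagonal, so its determinant equals the product of the determinants of the diagonal blocks.
det of the 2×2 block = 30
det of the 2×2 block = -31
det = (30)·(-31) = -930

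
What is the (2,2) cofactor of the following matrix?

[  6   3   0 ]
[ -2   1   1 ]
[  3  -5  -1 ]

-6

Delete row 2 and column 2; the remaining 2×2 submatrix is [6 0; 3 -1].
Its determinant is 6·(-1) − 0·3 = -6.
The cofactor carries sign (−1)^(2+2) = +1, so C_{2,2} = +(-6) = -6.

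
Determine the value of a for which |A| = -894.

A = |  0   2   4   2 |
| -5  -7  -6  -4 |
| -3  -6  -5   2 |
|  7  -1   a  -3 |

2

Expanding along the column containing a, det(A) is linear in a: det(A) = (-62)·a + (-770).
Set (-62)·a + (-770) = -894  ⇒  (-62)·a = -124  ⇒  a = 2.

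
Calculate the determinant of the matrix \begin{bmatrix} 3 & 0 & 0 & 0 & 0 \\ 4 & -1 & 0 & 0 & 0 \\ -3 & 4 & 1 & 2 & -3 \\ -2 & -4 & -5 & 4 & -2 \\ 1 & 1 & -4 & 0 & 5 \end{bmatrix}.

-114

The matrix is block lower-triangular with a 2×2 block and a 3×3 block on the diagonal, so its determinant equals the product of the determinants of the diagonal blocks.
det of the 2×2 block = -3
det of the 3×3 block = 38
det = (-3)·(38) = -114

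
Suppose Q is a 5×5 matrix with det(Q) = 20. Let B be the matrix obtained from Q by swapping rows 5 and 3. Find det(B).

-20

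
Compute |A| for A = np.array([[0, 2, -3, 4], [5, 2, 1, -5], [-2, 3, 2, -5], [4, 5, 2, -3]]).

Expand along row 1 (it has 1 zero):
  − (2) · M_12   where M_12 = det([5 1 -5; -2 2 -5; 4 2 -3]) = 54
  + (-3) · M_13   where M_13 = det([5 2 -5; -2 3 -5; 4 5 -3]) = 138
  − (4) · M_14   where M_14 = det([5 2 1; -2 3 2; 4 5 2]) = -18
det = (-1)·(2)·(54) + (+1)·(-3)·(138) + (-1)·(4)·(-18) = -450

-450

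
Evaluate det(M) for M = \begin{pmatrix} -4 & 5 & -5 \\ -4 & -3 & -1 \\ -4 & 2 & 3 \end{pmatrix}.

208

Expand along column 1:
  + (-4) · |-3 -1; 2 3| = (-4)·(-9 − (-2)) = 28
  − (-4) · |5 -5; 2 3| = −(-4)·(15 − (-10)) = 100
  + (-4) · |5 -5; -3 -1| = (-4)·(-5 − 15) = 80
Sum: (28) + (100) + (80) = 208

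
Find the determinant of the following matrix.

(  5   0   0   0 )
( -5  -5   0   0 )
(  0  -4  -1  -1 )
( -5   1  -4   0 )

The matrix is block lower-triangular with a 2×2 block and a 2×2 block on the diagonal, so its determinant equals the product of the determinants of the diagonal blocks.
det of the 2×2 block = -25
det of the 2×2 block = -4
det = (-25)·(-4) = 100

The determinant is 100.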